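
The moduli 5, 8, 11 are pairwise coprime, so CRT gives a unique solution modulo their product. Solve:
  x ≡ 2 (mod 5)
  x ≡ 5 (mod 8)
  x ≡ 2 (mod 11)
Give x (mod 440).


Moduli 5, 8, 11 are pairwise coprime; by CRT there is a unique solution modulo M = 5 · 8 · 11 = 440.
Solve pairwise, accumulating the modulus:
  Start with x ≡ 2 (mod 5).
  Combine with x ≡ 5 (mod 8): since gcd(5, 8) = 1, we get a unique residue mod 40.
    Write x = 2 + 5·t and substitute into x ≡ 5 (mod 8): 5·t ≡ 5 − 2 = 3 (mod 8).
    The inverse of 5 mod 8 is 5 (since 5·5 = 25 = 3·8 + 1), so t ≡ 5·3 = 15 ≡ 7 (mod 8).
    Then x = 2 + 5·7 = 37, valid modulo lcm(5, 8) = 40: x ≡ 37 (mod 40).
  Combine with x ≡ 2 (mod 11): since gcd(40, 11) = 1, we get a unique residue mod 440.
    Write x = 37 + 40·t and substitute into x ≡ 2 (mod 11): 40·t ≡ 2 − 37 = -35 (mod 11).
    Reduce coefficients mod 11: 7·t ≡ 9 (mod 11).
    The inverse of 7 mod 11 is 8 (since 7·8 = 56 = 5·11 + 1), so t ≡ 8·9 = 72 ≡ 6 (mod 11).
    Then x = 37 + 40·6 = 277, valid modulo lcm(40, 11) = 440: x ≡ 277 (mod 440).
Verify: 277 mod 5 = 2 ✓, 277 mod 8 = 5 ✓, 277 mod 11 = 2 ✓.

x ≡ 277 (mod 440).


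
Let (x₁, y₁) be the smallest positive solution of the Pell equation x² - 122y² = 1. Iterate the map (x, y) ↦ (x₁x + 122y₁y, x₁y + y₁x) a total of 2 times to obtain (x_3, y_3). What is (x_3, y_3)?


Step 1: Find the fundamental solution (x₁, y₁) of x² - 122y² = 1.
  Expand √122 as a continued fraction. a₀ = ⌊√122⌋ = 11; iterate m_{k+1} = d_k·a_k − m_k, d_{k+1} = (122 − m_{k+1}²)/d_k, a_{k+1} = ⌊(a₀ + m_{k+1})/d_{k+1}⌋ (starting m₀ = 0, d₀ = 1), with convergents p_k = a_k·p_{k-1} + p_{k-2}, q_k = a_k·q_{k-1} + q_{k-2} (p₋₁ = 1, q₋₁ = 0):
  k = 0: a₀ = 11; p₀/q₀ = 11/1; p₀² − 122·q₀² = 121 − 122 = -1.
  k = 1: m = 11, d = 1, a = ⌊(11 + 11)/1⌋ = 22; p/q = (22·11 + 1)/(22·1 + 0) = 243/22; p² − 122·q² = 59049 − 59048 = 1.
  The first convergent with p² − 122·q² = 1 gives the fundamental solution (x₁, y₁) = (243, 22).
Step 2: Apply the recurrence (x_{n+1}, y_{n+1}) = (x₁x_n + 122y₁y_n, x₁y_n + y₁x_n) repeatedly.
  From (x_1, y_1) = (243, 22): x_2 = 243·243 + 122·22·22 = 118097; y_2 = 243·22 + 22·243 = 10692.
  From (x_2, y_2) = (118097, 10692): x_3 = 243·118097 + 122·22·10692 = 57394899; y_3 = 243·10692 + 22·118097 = 5196290.
Step 3: Verify x_3² - 122·y_3² = 3294174431220201 - 3294174431220200 = 1 (should be 1). ✓

(x_1, y_1) = (243, 22); (x_3, y_3) = (57394899, 5196290).


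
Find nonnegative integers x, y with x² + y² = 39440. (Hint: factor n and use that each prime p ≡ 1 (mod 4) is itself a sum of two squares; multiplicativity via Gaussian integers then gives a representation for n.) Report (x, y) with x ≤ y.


Step 1: Factor n = 39440 = 2^4 · 5 · 17 · 29.
Step 2: Check the mod-4 condition on each prime factor: 2 = 2 (special); 5 ≡ 1 (mod 4), exponent 1; 17 ≡ 1 (mod 4), exponent 1; 29 ≡ 1 (mod 4), exponent 1.
All primes ≡ 3 (mod 4) appear to even exponent (or don't appear), so by the two-squares theorem n IS expressible as a sum of two squares.
Step 3: Build a representation. Group n = k² · m with k = 4 and m = 5 · 17 · 29 = 2465 (a product of primes ≡ 1 (mod 4)); a representation of m scales to one of n via (k·x)² + (k·y)² = k²(x² + y²). Each prime p ≡ 1 (mod 4) is itself a sum of two squares; find a² by testing p − a² for a perfect square:
  5: 5 − 1² = 4 = 2² ⇒ 5 = 1² + 2².
  17: 17 − 1² = 16 = 4² ⇒ 17 = 1² + 4².
  29: 29 − 1² = 28, 29 − 2² = 25 = 5² ⇒ 29 = 2² + 5².
  Combine using the Brahmagupta–Fibonacci identity (a² + b²)(c² + d²) = (ac − bd)² + (ad + bc)² = (ac + bd)² + (ad − bc)²:
  5 · 17 = 85: from (1² + 2²)(1² + 4²), take (1·1 − 2·4, 1·4 + 2·1) = (1 − 8, 4 + 2) = (-7, 6); dropping signs (only squares matter) gives (7, 6); check 7² + 6² = 49 + 36 = 85 ✓.
  85 · 29 = 2465: from (7² + 6²)(2² + 5²), take (7·2 − 6·5, 7·5 + 6·2) = (14 − 30, 35 + 12) = (-16, 47); dropping signs (only squares matter) gives (16, 47); check 16² + 47² = 256 + 2209 = 2465 ✓.
  Scale by k = 4: (4·16, 4·47) = (64, 188).
Step 4: Order so x ≤ y and verify: 64² + 188² = 4096 + 35344 = 39440 = n. ✓

n = 39440 = 64² + 188² (one valid representation with x ≤ y).


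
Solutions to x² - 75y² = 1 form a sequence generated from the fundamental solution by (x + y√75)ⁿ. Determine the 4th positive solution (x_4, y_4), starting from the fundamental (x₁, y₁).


Step 1: Find the fundamental solution (x₁, y₁) of x² - 75y² = 1.
  Expand √75 as a continued fraction. a₀ = ⌊√75⌋ = 8; iterate m_{k+1} = d_k·a_k − m_k, d_{k+1} = (75 − m_{k+1}²)/d_k, a_{k+1} = ⌊(a₀ + m_{k+1})/d_{k+1}⌋ (starting m₀ = 0, d₀ = 1), with convergents p_k = a_k·p_{k-1} + p_{k-2}, q_k = a_k·q_{k-1} + q_{k-2} (p₋₁ = 1, q₋₁ = 0):
  k = 0: a₀ = 8; p₀/q₀ = 8/1; p₀² − 75·q₀² = 64 − 75 = -11.
  k = 1: m = 8, d = 11, a = ⌊(8 + 8)/11⌋ = 1; p/q = (1·8 + 1)/(1·1 + 0) = 9/1; p² − 75·q² = 81 − 75 = 6.
  k = 2: m = 3, d = 6, a = ⌊(8 + 3)/6⌋ = 1; p/q = (1·9 + 8)/(1·1 + 1) = 17/2; p² − 75·q² = 289 − 300 = -11.
  k = 3: m = 3, d = 11, a = ⌊(8 + 3)/11⌋ = 1; p/q = (1·17 + 9)/(1·2 + 1) = 26/3; p² − 75·q² = 676 − 675 = 1.
  The first convergent with p² − 75·q² = 1 gives the fundamental solution (x₁, y₁) = (26, 3).
Step 2: Apply the recurrence (x_{n+1}, y_{n+1}) = (x₁x_n + 75y₁y_n, x₁y_n + y₁x_n) repeatedly.
  From (x_1, y_1) = (26, 3): x_2 = 26·26 + 75·3·3 = 1351; y_2 = 26·3 + 3·26 = 156.
  From (x_2, y_2) = (1351, 156): x_3 = 26·1351 + 75·3·156 = 70226; y_3 = 26·156 + 3·1351 = 8109.
  From (x_3, y_3) = (70226, 8109): x_4 = 26·70226 + 75·3·8109 = 3650401; y_4 = 26·8109 + 3·70226 = 421512.
Step 3: Verify x_4² - 75·y_4² = 13325427460801 - 13325427460800 = 1 (should be 1). ✓

(x_1, y_1) = (26, 3); (x_4, y_4) = (3650401, 421512).


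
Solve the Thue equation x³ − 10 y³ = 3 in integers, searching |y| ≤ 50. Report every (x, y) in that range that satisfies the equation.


The equation is x³ - 10y³ = 3. For fixed y, x³ = 10·y³ + 3, so a solution requires the RHS to be a perfect cube.
Strategy: iterate y from -50 to 50, compute RHS = 10·y³ + 3, and check whether it is a (positive or negative) perfect cube.
Check small values of y:
  y = 0: RHS = 3 is not a perfect cube.
  y = 1: RHS = 13 is not a perfect cube.
  y = -1: RHS = -7 is not a perfect cube.
  y = 2: RHS = 83 is not a perfect cube.
  y = -2: RHS = -77 is not a perfect cube.
  y = 3: RHS = 273 is not a perfect cube.
  y = -3: RHS = -267 is not a perfect cube.
Continuing the search up to |y| = 50 finds no solutions either.
No (x, y) in the scanned range satisfies the equation.

No integer solutions with |y| ≤ 50.


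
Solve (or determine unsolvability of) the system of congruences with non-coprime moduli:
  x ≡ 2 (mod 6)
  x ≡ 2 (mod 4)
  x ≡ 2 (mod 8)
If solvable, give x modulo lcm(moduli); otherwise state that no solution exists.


Moduli 6, 4, 8 are not pairwise coprime, so CRT works modulo lcm(m_i) when all pairwise compatibility conditions hold.
Pairwise compatibility: gcd(m_i, m_j) must divide a_i - a_j for every pair.
Merge one congruence at a time:
  Start: x ≡ 2 (mod 6).
  Combine with x ≡ 2 (mod 4): gcd(6, 4) = 2; 2 - 2 = 0, which IS divisible by 2, so compatible.
    Write x = 2 + 6·t and substitute into x ≡ 2 (mod 4): 6·t ≡ 2 − 2 = 0 (mod 4).
    Divide the congruence (and modulus) by g = 2: 3·t ≡ 0 (mod 2).
    Reduce coefficients mod 2: 1·t ≡ 0 (mod 2).
    So t ≡ 0 (mod 2).
    Then x = 2 + 6·0 = 2, valid modulo lcm(6, 4) = 12: x ≡ 2 (mod 12).
  Combine with x ≡ 2 (mod 8): gcd(12, 8) = 4; 2 - 2 = 0, which IS divisible by 4, so compatible.
    Write x = 2 + 12·t and substitute into x ≡ 2 (mod 8): 12·t ≡ 2 − 2 = 0 (mod 8).
    Divide the congruence (and modulus) by g = 4: 3·t ≡ 0 (mod 2).
    Reduce coefficients mod 2: 1·t ≡ 0 (mod 2).
    So t ≡ 0 (mod 2).
    Then x = 2 + 12·0 = 2, valid modulo lcm(12, 8) = 24: x ≡ 2 (mod 24).
Verify: 2 mod 6 = 2, 2 mod 4 = 2, 2 mod 8 = 2.

x ≡ 2 (mod 24).


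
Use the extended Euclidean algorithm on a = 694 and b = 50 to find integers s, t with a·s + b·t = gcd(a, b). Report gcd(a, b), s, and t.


Euclidean algorithm on (694, 50) — divide until remainder is 0:
  694 = 13 · 50 + 44
  50 = 1 · 44 + 6
  44 = 7 · 6 + 2
  6 = 3 · 2 + 0
gcd(694, 50) = 2.
Track Bezout coefficients alongside the remainders: start with r₀ = 694 = a·1 + b·0 (s = 1, t = 0) and r₁ = 50 = a·0 + b·1 (s = 0, t = 1); each new remainder r_{k+1} = r_{k-1} − q_k·r_k inherits s_{k+1} = s_{k-1} − q_k·s_k, t_{k+1} = t_{k-1} − q_k·t_k, so r_k = a·s_k + b·t_k at every step:
  q = 13: r = 44, s = 1 − 13·0 = 1, t = 0 − 13·1 = -13  (check: 694·1 + 50·(-13) = 44)
  q = 1: r = 6, s = 0 − 1·1 = -1, t = 1 − 1·(-13) = 14  (check: 694·(-1) + 50·14 = 6)
  q = 7: r = 2, s = 1 − 7·(-1) = 8, t = -13 − 7·14 = -111  (check: 694·8 + 50·(-111) = 2)
The row with r = 2 (the gcd) gives the Bezout coefficients s = 8, t = -111.
Result: 694 · (8) + 50 · (-111) = 2.

gcd(694, 50) = 2; s = 8, t = -111 (check: 694·8 + 50·(-111) = 2).


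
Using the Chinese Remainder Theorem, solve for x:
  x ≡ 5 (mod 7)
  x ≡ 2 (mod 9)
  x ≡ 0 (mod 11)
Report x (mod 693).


Moduli 7, 9, 11 are pairwise coprime; by CRT there is a unique solution modulo M = 7 · 9 · 11 = 693.
Solve pairwise, accumulating the modulus:
  Start with x ≡ 5 (mod 7).
  Combine with x ≡ 2 (mod 9): since gcd(7, 9) = 1, we get a unique residue mod 63.
    Write x = 5 + 7·t and substitute into x ≡ 2 (mod 9): 7·t ≡ 2 − 5 = -3 (mod 9).
    Reduce coefficients mod 9: 7·t ≡ 6 (mod 9).
    The inverse of 7 mod 9 is 4 (since 7·4 = 28 = 3·9 + 1), so t ≡ 4·6 = 24 ≡ 6 (mod 9).
    Then x = 5 + 7·6 = 47, valid modulo lcm(7, 9) = 63: x ≡ 47 (mod 63).
  Combine with x ≡ 0 (mod 11): since gcd(63, 11) = 1, we get a unique residue mod 693.
    Write x = 47 + 63·t and substitute into x ≡ 0 (mod 11): 63·t ≡ 0 − 47 = -47 (mod 11).
    Reduce coefficients mod 11: 8·t ≡ 8 (mod 11).
    The inverse of 8 mod 11 is 7 (since 8·7 = 56 = 5·11 + 1), so t ≡ 7·8 = 56 ≡ 1 (mod 11).
    Then x = 47 + 63·1 = 110, valid modulo lcm(63, 11) = 693: x ≡ 110 (mod 693).
Verify: 110 mod 7 = 5 ✓, 110 mod 9 = 2 ✓, 110 mod 11 = 0 ✓.

x ≡ 110 (mod 693).


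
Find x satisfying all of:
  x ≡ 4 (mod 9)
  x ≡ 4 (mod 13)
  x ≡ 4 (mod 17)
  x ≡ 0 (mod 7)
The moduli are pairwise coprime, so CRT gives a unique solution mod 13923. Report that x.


Product of moduli M = 9 · 13 · 17 · 7 = 13923.
Merge one congruence at a time:
  Start: x ≡ 4 (mod 9).
  Combine with x ≡ 4 (mod 13); new modulus lcm = 117.
    Write x = 4 + 9·t and substitute into x ≡ 4 (mod 13): 9·t ≡ 4 − 4 = 0 (mod 13).
    The inverse of 9 mod 13 is 3 (since 9·3 = 27 = 2·13 + 1), so t ≡ 3·0 = 0 ≡ 0 (mod 13).
    Then x = 4 + 9·0 = 4, valid modulo lcm(9, 13) = 117: x ≡ 4 (mod 117).
  Combine with x ≡ 4 (mod 17); new modulus lcm = 1989.
    Write x = 4 + 117·t and substitute into x ≡ 4 (mod 17): 117·t ≡ 4 − 4 = 0 (mod 17).
    Reduce coefficients mod 17: 15·t ≡ 0 (mod 17).
    The inverse of 15 mod 17 is 8 (since 15·8 = 120 = 7·17 + 1), so t ≡ 8·0 = 0 ≡ 0 (mod 17).
    Then x = 4 + 117·0 = 4, valid modulo lcm(117, 17) = 1989: x ≡ 4 (mod 1989).
  Combine with x ≡ 0 (mod 7); new modulus lcm = 13923.
    Write x = 4 + 1989·t and substitute into x ≡ 0 (mod 7): 1989·t ≡ 0 − 4 = -4 (mod 7).
    Reduce coefficients mod 7: 1·t ≡ 3 (mod 7).
    So t ≡ 3 (mod 7).
    Then x = 4 + 1989·3 = 5971, valid modulo lcm(1989, 7) = 13923: x ≡ 5971 (mod 13923).
Verify against each original: 5971 mod 9 = 4, 5971 mod 13 = 4, 5971 mod 17 = 4, 5971 mod 7 = 0.

x ≡ 5971 (mod 13923).


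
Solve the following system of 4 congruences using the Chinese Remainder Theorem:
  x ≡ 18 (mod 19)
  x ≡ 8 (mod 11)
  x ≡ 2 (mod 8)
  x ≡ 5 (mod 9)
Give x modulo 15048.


Product of moduli M = 19 · 11 · 8 · 9 = 15048.
Merge one congruence at a time:
  Start: x ≡ 18 (mod 19).
  Combine with x ≡ 8 (mod 11); new modulus lcm = 209.
    Write x = 18 + 19·t and substitute into x ≡ 8 (mod 11): 19·t ≡ 8 − 18 = -10 (mod 11).
    Reduce coefficients mod 11: 8·t ≡ 1 (mod 11).
    The inverse of 8 mod 11 is 7 (since 8·7 = 56 = 5·11 + 1), so t ≡ 7·1 = 7 ≡ 7 (mod 11).
    Then x = 18 + 19·7 = 151, valid modulo lcm(19, 11) = 209: x ≡ 151 (mod 209).
  Combine with x ≡ 2 (mod 8); new modulus lcm = 1672.
    Write x = 151 + 209·t and substitute into x ≡ 2 (mod 8): 209·t ≡ 2 − 151 = -149 (mod 8).
    Reduce coefficients mod 8: 1·t ≡ 3 (mod 8).
    So t ≡ 3 (mod 8).
    Then x = 151 + 209·3 = 778, valid modulo lcm(209, 8) = 1672: x ≡ 778 (mod 1672).
  Combine with x ≡ 5 (mod 9); new modulus lcm = 15048.
    Write x = 778 + 1672·t and substitute into x ≡ 5 (mod 9): 1672·t ≡ 5 − 778 = -773 (mod 9).
    Reduce coefficients mod 9: 7·t ≡ 1 (mod 9).
    The inverse of 7 mod 9 is 4 (since 7·4 = 28 = 3·9 + 1), so t ≡ 4·1 = 4 ≡ 4 (mod 9).
    Then x = 778 + 1672·4 = 7466, valid modulo lcm(1672, 9) = 15048: x ≡ 7466 (mod 15048).
Verify against each original: 7466 mod 19 = 18, 7466 mod 11 = 8, 7466 mod 8 = 2, 7466 mod 9 = 5.

x ≡ 7466 (mod 15048).


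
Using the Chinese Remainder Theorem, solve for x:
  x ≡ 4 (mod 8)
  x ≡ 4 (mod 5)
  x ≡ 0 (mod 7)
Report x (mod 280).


Moduli 8, 5, 7 are pairwise coprime; by CRT there is a unique solution modulo M = 8 · 5 · 7 = 280.
Solve pairwise, accumulating the modulus:
  Start with x ≡ 4 (mod 8).
  Combine with x ≡ 4 (mod 5): since gcd(8, 5) = 1, we get a unique residue mod 40.
    Write x = 4 + 8·t and substitute into x ≡ 4 (mod 5): 8·t ≡ 4 − 4 = 0 (mod 5).
    Reduce coefficients mod 5: 3·t ≡ 0 (mod 5).
    The inverse of 3 mod 5 is 2 (since 3·2 = 6 = 1·5 + 1), so t ≡ 2·0 = 0 ≡ 0 (mod 5).
    Then x = 4 + 8·0 = 4, valid modulo lcm(8, 5) = 40: x ≡ 4 (mod 40).
  Combine with x ≡ 0 (mod 7): since gcd(40, 7) = 1, we get a unique residue mod 280.
    Write x = 4 + 40·t and substitute into x ≡ 0 (mod 7): 40·t ≡ 0 − 4 = -4 (mod 7).
    Reduce coefficients mod 7: 5·t ≡ 3 (mod 7).
    The inverse of 5 mod 7 is 3 (since 5·3 = 15 = 2·7 + 1), so t ≡ 3·3 = 9 ≡ 2 (mod 7).
    Then x = 4 + 40·2 = 84, valid modulo lcm(40, 7) = 280: x ≡ 84 (mod 280).
Verify: 84 mod 8 = 4 ✓, 84 mod 5 = 4 ✓, 84 mod 7 = 0 ✓.

x ≡ 84 (mod 280).


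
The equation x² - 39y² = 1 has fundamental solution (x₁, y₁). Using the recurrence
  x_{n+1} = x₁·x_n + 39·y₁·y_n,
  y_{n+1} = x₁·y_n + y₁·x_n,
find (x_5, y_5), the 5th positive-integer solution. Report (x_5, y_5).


Step 1: Find the fundamental solution (x₁, y₁) of x² - 39y² = 1.
  Expand √39 as a continued fraction. a₀ = ⌊√39⌋ = 6; iterate m_{k+1} = d_k·a_k − m_k, d_{k+1} = (39 − m_{k+1}²)/d_k, a_{k+1} = ⌊(a₀ + m_{k+1})/d_{k+1}⌋ (starting m₀ = 0, d₀ = 1), with convergents p_k = a_k·p_{k-1} + p_{k-2}, q_k = a_k·q_{k-1} + q_{k-2} (p₋₁ = 1, q₋₁ = 0):
  k = 0: a₀ = 6; p₀/q₀ = 6/1; p₀² − 39·q₀² = 36 − 39 = -3.
  k = 1: m = 6, d = 3, a = ⌊(6 + 6)/3⌋ = 4; p/q = (4·6 + 1)/(4·1 + 0) = 25/4; p² − 39·q² = 625 − 624 = 1.
  The first convergent with p² − 39·q² = 1 gives the fundamental solution (x₁, y₁) = (25, 4).
Step 2: Apply the recurrence (x_{n+1}, y_{n+1}) = (x₁x_n + 39y₁y_n, x₁y_n + y₁x_n) repeatedly.
  From (x_1, y_1) = (25, 4): x_2 = 25·25 + 39·4·4 = 1249; y_2 = 25·4 + 4·25 = 200.
  From (x_2, y_2) = (1249, 200): x_3 = 25·1249 + 39·4·200 = 62425; y_3 = 25·200 + 4·1249 = 9996.
  From (x_3, y_3) = (62425, 9996): x_4 = 25·62425 + 39·4·9996 = 3120001; y_4 = 25·9996 + 4·62425 = 499600.
  From (x_4, y_4) = (3120001, 499600): x_5 = 25·3120001 + 39·4·499600 = 155937625; y_5 = 25·499600 + 4·3120001 = 24970004.
Step 3: Verify x_5² - 39·y_5² = 24316542890640625 - 24316542890640624 = 1 (should be 1). ✓

(x_1, y_1) = (25, 4); (x_5, y_5) = (155937625, 24970004).


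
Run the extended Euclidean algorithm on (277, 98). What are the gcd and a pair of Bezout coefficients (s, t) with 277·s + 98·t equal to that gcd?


Euclidean algorithm on (277, 98) — divide until remainder is 0:
  277 = 2 · 98 + 81
  98 = 1 · 81 + 17
  81 = 4 · 17 + 13
  17 = 1 · 13 + 4
  13 = 3 · 4 + 1
  4 = 4 · 1 + 0
gcd(277, 98) = 1.
Track Bezout coefficients alongside the remainders: start with r₀ = 277 = a·1 + b·0 (s = 1, t = 0) and r₁ = 98 = a·0 + b·1 (s = 0, t = 1); each new remainder r_{k+1} = r_{k-1} − q_k·r_k inherits s_{k+1} = s_{k-1} − q_k·s_k, t_{k+1} = t_{k-1} − q_k·t_k, so r_k = a·s_k + b·t_k at every step:
  q = 2: r = 81, s = 1 − 2·0 = 1, t = 0 − 2·1 = -2  (check: 277·1 + 98·(-2) = 81)
  q = 1: r = 17, s = 0 − 1·1 = -1, t = 1 − 1·(-2) = 3  (check: 277·(-1) + 98·3 = 17)
  q = 4: r = 13, s = 1 − 4·(-1) = 5, t = -2 − 4·3 = -14  (check: 277·5 + 98·(-14) = 13)
  q = 1: r = 4, s = -1 − 1·5 = -6, t = 3 − 1·(-14) = 17  (check: 277·(-6) + 98·17 = 4)
  q = 3: r = 1, s = 5 − 3·(-6) = 23, t = -14 − 3·17 = -65  (check: 277·23 + 98·(-65) = 1)
The row with r = 1 (the gcd) gives the Bezout coefficients s = 23, t = -65.
Result: 277 · (23) + 98 · (-65) = 1.

gcd(277, 98) = 1; s = 23, t = -65 (check: 277·23 + 98·(-65) = 1).


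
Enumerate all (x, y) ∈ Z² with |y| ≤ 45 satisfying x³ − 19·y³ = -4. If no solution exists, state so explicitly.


The equation is x³ - 19y³ = -4. For fixed y, x³ = 19·y³ − 4, so a solution requires the RHS to be a perfect cube.
Strategy: iterate y from -45 to 45, compute RHS = 19·y³ − 4, and check whether it is a (positive or negative) perfect cube.
Check small values of y:
  y = 0: RHS = -4 is not a perfect cube.
  y = 1: RHS = 15 is not a perfect cube.
  y = -1: RHS = -23 is not a perfect cube.
  y = 2: RHS = 148 is not a perfect cube.
  y = -2: RHS = -156 is not a perfect cube.
  y = 3: RHS = 509 is not a perfect cube.
  y = -3: RHS = -517 is not a perfect cube.
Continuing the search up to |y| = 45 finds no solutions either.
No (x, y) in the scanned range satisfies the equation.

No integer solutions with |y| ≤ 45.


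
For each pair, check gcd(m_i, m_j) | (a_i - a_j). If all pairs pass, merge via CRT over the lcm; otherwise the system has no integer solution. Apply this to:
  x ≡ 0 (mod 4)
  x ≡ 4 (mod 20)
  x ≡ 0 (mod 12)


Moduli 4, 20, 12 are not pairwise coprime, so CRT works modulo lcm(m_i) when all pairwise compatibility conditions hold.
Pairwise compatibility: gcd(m_i, m_j) must divide a_i - a_j for every pair.
Merge one congruence at a time:
  Start: x ≡ 0 (mod 4).
  Combine with x ≡ 4 (mod 20): gcd(4, 20) = 4; 4 - 0 = 4, which IS divisible by 4, so compatible.
    Write x = 0 + 4·t and substitute into x ≡ 4 (mod 20): 4·t ≡ 4 − 0 = 4 (mod 20).
    Divide the congruence (and modulus) by g = 4: 1·t ≡ 1 (mod 5).
    So t ≡ 1 (mod 5).
    Then x = 0 + 4·1 = 4, valid modulo lcm(4, 20) = 20: x ≡ 4 (mod 20).
  Combine with x ≡ 0 (mod 12): gcd(20, 12) = 4; 0 - 4 = -4, which IS divisible by 4, so compatible.
    Write x = 4 + 20·t and substitute into x ≡ 0 (mod 12): 20·t ≡ 0 − 4 = -4 (mod 12).
    Divide the congruence (and modulus) by g = 4: 5·t ≡ -1 (mod 3).
    Reduce coefficients mod 3: 2·t ≡ 2 (mod 3).
    The inverse of 2 mod 3 is 2 (since 2·2 = 4 = 1·3 + 1), so t ≡ 2·2 = 4 ≡ 1 (mod 3).
    Then x = 4 + 20·1 = 24, valid modulo lcm(20, 12) = 60: x ≡ 24 (mod 60).
Verify: 24 mod 4 = 0, 24 mod 20 = 4, 24 mod 12 = 0.

x ≡ 24 (mod 60).


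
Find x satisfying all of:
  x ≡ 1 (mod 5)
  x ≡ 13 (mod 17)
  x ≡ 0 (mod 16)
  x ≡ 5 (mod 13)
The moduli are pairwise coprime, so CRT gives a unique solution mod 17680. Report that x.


Product of moduli M = 5 · 17 · 16 · 13 = 17680.
Merge one congruence at a time:
  Start: x ≡ 1 (mod 5).
  Combine with x ≡ 13 (mod 17); new modulus lcm = 85.
    Write x = 1 + 5·t and substitute into x ≡ 13 (mod 17): 5·t ≡ 13 − 1 = 12 (mod 17).
    The inverse of 5 mod 17 is 7 (since 5·7 = 35 = 2·17 + 1), so t ≡ 7·12 = 84 ≡ 16 (mod 17).
    Then x = 1 + 5·16 = 81, valid modulo lcm(5, 17) = 85: x ≡ 81 (mod 85).
  Combine with x ≡ 0 (mod 16); new modulus lcm = 1360.
    Write x = 81 + 85·t and substitute into x ≡ 0 (mod 16): 85·t ≡ 0 − 81 = -81 (mod 16).
    Reduce coefficients mod 16: 5·t ≡ 15 (mod 16).
    The inverse of 5 mod 16 is 13 (since 5·13 = 65 = 4·16 + 1), so t ≡ 13·15 = 195 ≡ 3 (mod 16).
    Then x = 81 + 85·3 = 336, valid modulo lcm(85, 16) = 1360: x ≡ 336 (mod 1360).
  Combine with x ≡ 5 (mod 13); new modulus lcm = 17680.
    Write x = 336 + 1360·t and substitute into x ≡ 5 (mod 13): 1360·t ≡ 5 − 336 = -331 (mod 13).
    Reduce coefficients mod 13: 8·t ≡ 7 (mod 13).
    The inverse of 8 mod 13 is 5 (since 8·5 = 40 = 3·13 + 1), so t ≡ 5·7 = 35 ≡ 9 (mod 13).
    Then x = 336 + 1360·9 = 12576, valid modulo lcm(1360, 13) = 17680: x ≡ 12576 (mod 17680).
Verify against each original: 12576 mod 5 = 1, 12576 mod 17 = 13, 12576 mod 16 = 0, 12576 mod 13 = 5.

x ≡ 12576 (mod 17680).


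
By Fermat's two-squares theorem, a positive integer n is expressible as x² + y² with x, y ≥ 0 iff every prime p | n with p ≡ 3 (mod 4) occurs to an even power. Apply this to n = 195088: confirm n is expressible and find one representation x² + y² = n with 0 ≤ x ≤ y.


Step 1: Factor n = 195088 = 2^4 · 89 · 137.
Step 2: Check the mod-4 condition on each prime factor: 2 = 2 (special); 89 ≡ 1 (mod 4), exponent 1; 137 ≡ 1 (mod 4), exponent 1.
All primes ≡ 3 (mod 4) appear to even exponent (or don't appear), so by the two-squares theorem n IS expressible as a sum of two squares.
Step 3: Build a representation. Group n = k² · m with k = 4 and m = 89 · 137 = 12193 (a product of primes ≡ 1 (mod 4)); a representation of m scales to one of n via (k·x)² + (k·y)² = k²(x² + y²). Each prime p ≡ 1 (mod 4) is itself a sum of two squares; find a² by testing p − a² for a perfect square:
  89: 89 − 1² = 88, 89 − 2² = 85, 89 − 3² = 80, 89 − 4² = 73, 89 − 5² = 64 = 8² ⇒ 89 = 5² + 8².
  137: 137 − 1² = 136, 137 − 2² = 133, 137 − 3² = 128, 137 − 4² = 121 = 11² ⇒ 137 = 4² + 11².
  Combine using the Brahmagupta–Fibonacci identity (a² + b²)(c² + d²) = (ac − bd)² + (ad + bc)² = (ac + bd)² + (ad − bc)²:
  89 · 137 = 12193: from (5² + 8²)(4² + 11²), take (5·4 − 8·11, 5·11 + 8·4) = (20 − 88, 55 + 32) = (-68, 87); dropping signs (only squares matter) gives (68, 87); check 68² + 87² = 4624 + 7569 = 12193 ✓.
  Scale by k = 4: (4·68, 4·87) = (272, 348).
Step 4: Order so x ≤ y and verify: 272² + 348² = 73984 + 121104 = 195088 = n. ✓

n = 195088 = 272² + 348² (one valid representation with x ≤ y).


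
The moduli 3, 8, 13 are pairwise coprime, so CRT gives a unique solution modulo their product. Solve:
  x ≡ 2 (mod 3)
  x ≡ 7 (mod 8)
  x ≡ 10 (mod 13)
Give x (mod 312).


Moduli 3, 8, 13 are pairwise coprime; by CRT there is a unique solution modulo M = 3 · 8 · 13 = 312.
Solve pairwise, accumulating the modulus:
  Start with x ≡ 2 (mod 3).
  Combine with x ≡ 7 (mod 8): since gcd(3, 8) = 1, we get a unique residue mod 24.
    Write x = 2 + 3·t and substitute into x ≡ 7 (mod 8): 3·t ≡ 7 − 2 = 5 (mod 8).
    The inverse of 3 mod 8 is 3 (since 3·3 = 9 = 1·8 + 1), so t ≡ 3·5 = 15 ≡ 7 (mod 8).
    Then x = 2 + 3·7 = 23, valid modulo lcm(3, 8) = 24: x ≡ 23 (mod 24).
  Combine with x ≡ 10 (mod 13): since gcd(24, 13) = 1, we get a unique residue mod 312.
    Write x = 23 + 24·t and substitute into x ≡ 10 (mod 13): 24·t ≡ 10 − 23 = -13 (mod 13).
    Reduce coefficients mod 13: 11·t ≡ 0 (mod 13).
    The inverse of 11 mod 13 is 6 (since 11·6 = 66 = 5·13 + 1), so t ≡ 6·0 = 0 ≡ 0 (mod 13).
    Then x = 23 + 24·0 = 23, valid modulo lcm(24, 13) = 312: x ≡ 23 (mod 312).
Verify: 23 mod 3 = 2 ✓, 23 mod 8 = 7 ✓, 23 mod 13 = 10 ✓.

x ≡ 23 (mod 312).


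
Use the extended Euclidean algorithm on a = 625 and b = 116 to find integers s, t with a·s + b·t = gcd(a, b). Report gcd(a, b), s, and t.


Euclidean algorithm on (625, 116) — divide until remainder is 0:
  625 = 5 · 116 + 45
  116 = 2 · 45 + 26
  45 = 1 · 26 + 19
  26 = 1 · 19 + 7
  19 = 2 · 7 + 5
  7 = 1 · 5 + 2
  5 = 2 · 2 + 1
  2 = 2 · 1 + 0
gcd(625, 116) = 1.
Track Bezout coefficients alongside the remainders: start with r₀ = 625 = a·1 + b·0 (s = 1, t = 0) and r₁ = 116 = a·0 + b·1 (s = 0, t = 1); each new remainder r_{k+1} = r_{k-1} − q_k·r_k inherits s_{k+1} = s_{k-1} − q_k·s_k, t_{k+1} = t_{k-1} − q_k·t_k, so r_k = a·s_k + b·t_k at every step:
  q = 5: r = 45, s = 1 − 5·0 = 1, t = 0 − 5·1 = -5  (check: 625·1 + 116·(-5) = 45)
  q = 2: r = 26, s = 0 − 2·1 = -2, t = 1 − 2·(-5) = 11  (check: 625·(-2) + 116·11 = 26)
  q = 1: r = 19, s = 1 − 1·(-2) = 3, t = -5 − 1·11 = -16  (check: 625·3 + 116·(-16) = 19)
  q = 1: r = 7, s = -2 − 1·3 = -5, t = 11 − 1·(-16) = 27  (check: 625·(-5) + 116·27 = 7)
  q = 2: r = 5, s = 3 − 2·(-5) = 13, t = -16 − 2·27 = -70  (check: 625·13 + 116·(-70) = 5)
  q = 1: r = 2, s = -5 − 1·13 = -18, t = 27 − 1·(-70) = 97  (check: 625·(-18) + 116·97 = 2)
  q = 2: r = 1, s = 13 − 2·(-18) = 49, t = -70 − 2·97 = -264  (check: 625·49 + 116·(-264) = 1)
The row with r = 1 (the gcd) gives the Bezout coefficients s = 49, t = -264.
Result: 625 · (49) + 116 · (-264) = 1.

gcd(625, 116) = 1; s = 49, t = -264 (check: 625·49 + 116·(-264) = 1).


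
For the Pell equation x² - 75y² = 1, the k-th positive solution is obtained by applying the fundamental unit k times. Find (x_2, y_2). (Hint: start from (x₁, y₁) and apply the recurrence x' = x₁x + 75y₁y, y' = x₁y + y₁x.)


Step 1: Find the fundamental solution (x₁, y₁) of x² - 75y² = 1.
  Expand √75 as a continued fraction. a₀ = ⌊√75⌋ = 8; iterate m_{k+1} = d_k·a_k − m_k, d_{k+1} = (75 − m_{k+1}²)/d_k, a_{k+1} = ⌊(a₀ + m_{k+1})/d_{k+1}⌋ (starting m₀ = 0, d₀ = 1), with convergents p_k = a_k·p_{k-1} + p_{k-2}, q_k = a_k·q_{k-1} + q_{k-2} (p₋₁ = 1, q₋₁ = 0):
  k = 0: a₀ = 8; p₀/q₀ = 8/1; p₀² − 75·q₀² = 64 − 75 = -11.
  k = 1: m = 8, d = 11, a = ⌊(8 + 8)/11⌋ = 1; p/q = (1·8 + 1)/(1·1 + 0) = 9/1; p² − 75·q² = 81 − 75 = 6.
  k = 2: m = 3, d = 6, a = ⌊(8 + 3)/6⌋ = 1; p/q = (1·9 + 8)/(1·1 + 1) = 17/2; p² − 75·q² = 289 − 300 = -11.
  k = 3: m = 3, d = 11, a = ⌊(8 + 3)/11⌋ = 1; p/q = (1·17 + 9)/(1·2 + 1) = 26/3; p² − 75·q² = 676 − 675 = 1.
  The first convergent with p² − 75·q² = 1 gives the fundamental solution (x₁, y₁) = (26, 3).
Step 2: Apply the recurrence (x_{n+1}, y_{n+1}) = (x₁x_n + 75y₁y_n, x₁y_n + y₁x_n) repeatedly.
  From (x_1, y_1) = (26, 3): x_2 = 26·26 + 75·3·3 = 1351; y_2 = 26·3 + 3·26 = 156.
Step 3: Verify x_2² - 75·y_2² = 1825201 - 1825200 = 1 (should be 1). ✓

(x_1, y_1) = (26, 3); (x_2, y_2) = (1351, 156).


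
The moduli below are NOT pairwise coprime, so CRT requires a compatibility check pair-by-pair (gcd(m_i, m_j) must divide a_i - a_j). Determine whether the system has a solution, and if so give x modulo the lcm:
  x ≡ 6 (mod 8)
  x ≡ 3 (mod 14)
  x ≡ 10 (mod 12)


Moduli 8, 14, 12 are not pairwise coprime, so CRT works modulo lcm(m_i) when all pairwise compatibility conditions hold.
Pairwise compatibility: gcd(m_i, m_j) must divide a_i - a_j for every pair.
Merge one congruence at a time:
  Start: x ≡ 6 (mod 8).
  Combine with x ≡ 3 (mod 14): gcd(8, 14) = 2, and 3 - 6 = -3 is NOT divisible by 2.
    ⇒ system is inconsistent (no integer solution).

No solution (the system is inconsistent).


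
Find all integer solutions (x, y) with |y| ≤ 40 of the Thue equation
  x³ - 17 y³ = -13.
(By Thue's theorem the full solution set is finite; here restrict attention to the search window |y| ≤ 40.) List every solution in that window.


The equation is x³ - 17y³ = -13. For fixed y, x³ = 17·y³ − 13, so a solution requires the RHS to be a perfect cube.
Strategy: iterate y from -40 to 40, compute RHS = 17·y³ − 13, and check whether it is a (positive or negative) perfect cube.
Check small values of y:
  y = 0: RHS = -13 is not a perfect cube.
  y = 1: RHS = 4 is not a perfect cube.
  y = -1: RHS = -30 is not a perfect cube.
  y = 2: RHS = 123 is not a perfect cube.
  y = -2: RHS = -149 is not a perfect cube.
  y = 3: RHS = 446 is not a perfect cube.
  y = -3: RHS = -472 is not a perfect cube.
Continuing the search up to |y| = 40 finds no solutions either.
No (x, y) in the scanned range satisfies the equation.

No integer solutions with |y| ≤ 40.


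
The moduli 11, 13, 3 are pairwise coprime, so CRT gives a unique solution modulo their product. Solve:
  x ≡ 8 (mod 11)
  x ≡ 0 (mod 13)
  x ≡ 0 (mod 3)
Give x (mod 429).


Moduli 11, 13, 3 are pairwise coprime; by CRT there is a unique solution modulo M = 11 · 13 · 3 = 429.
Solve pairwise, accumulating the modulus:
  Start with x ≡ 8 (mod 11).
  Combine with x ≡ 0 (mod 13): since gcd(11, 13) = 1, we get a unique residue mod 143.
    Write x = 8 + 11·t and substitute into x ≡ 0 (mod 13): 11·t ≡ 0 − 8 = -8 (mod 13).
    Reduce coefficients mod 13: 11·t ≡ 5 (mod 13).
    The inverse of 11 mod 13 is 6 (since 11·6 = 66 = 5·13 + 1), so t ≡ 6·5 = 30 ≡ 4 (mod 13).
    Then x = 8 + 11·4 = 52, valid modulo lcm(11, 13) = 143: x ≡ 52 (mod 143).
  Combine with x ≡ 0 (mod 3): since gcd(143, 3) = 1, we get a unique residue mod 429.
    Write x = 52 + 143·t and substitute into x ≡ 0 (mod 3): 143·t ≡ 0 − 52 = -52 (mod 3).
    Reduce coefficients mod 3: 2·t ≡ 2 (mod 3).
    The inverse of 2 mod 3 is 2 (since 2·2 = 4 = 1·3 + 1), so t ≡ 2·2 = 4 ≡ 1 (mod 3).
    Then x = 52 + 143·1 = 195, valid modulo lcm(143, 3) = 429: x ≡ 195 (mod 429).
Verify: 195 mod 11 = 8 ✓, 195 mod 13 = 0 ✓, 195 mod 3 = 0 ✓.

x ≡ 195 (mod 429).


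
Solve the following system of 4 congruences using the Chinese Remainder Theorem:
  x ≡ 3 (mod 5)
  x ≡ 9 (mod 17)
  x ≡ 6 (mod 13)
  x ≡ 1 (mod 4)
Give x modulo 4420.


Product of moduli M = 5 · 17 · 13 · 4 = 4420.
Merge one congruence at a time:
  Start: x ≡ 3 (mod 5).
  Combine with x ≡ 9 (mod 17); new modulus lcm = 85.
    Write x = 3 + 5·t and substitute into x ≡ 9 (mod 17): 5·t ≡ 9 − 3 = 6 (mod 17).
    The inverse of 5 mod 17 is 7 (since 5·7 = 35 = 2·17 + 1), so t ≡ 7·6 = 42 ≡ 8 (mod 17).
    Then x = 3 + 5·8 = 43, valid modulo lcm(5, 17) = 85: x ≡ 43 (mod 85).
  Combine with x ≡ 6 (mod 13); new modulus lcm = 1105.
    Write x = 43 + 85·t and substitute into x ≡ 6 (mod 13): 85·t ≡ 6 − 43 = -37 (mod 13).
    Reduce coefficients mod 13: 7·t ≡ 2 (mod 13).
    The inverse of 7 mod 13 is 2 (since 7·2 = 14 = 1·13 + 1), so t ≡ 2·2 = 4 ≡ 4 (mod 13).
    Then x = 43 + 85·4 = 383, valid modulo lcm(85, 13) = 1105: x ≡ 383 (mod 1105).
  Combine with x ≡ 1 (mod 4); new modulus lcm = 4420.
    Write x = 383 + 1105·t and substitute into x ≡ 1 (mod 4): 1105·t ≡ 1 − 383 = -382 (mod 4).
    Reduce coefficients mod 4: 1·t ≡ 2 (mod 4).
    So t ≡ 2 (mod 4).
    Then x = 383 + 1105·2 = 2593, valid modulo lcm(1105, 4) = 4420: x ≡ 2593 (mod 4420).
Verify against each original: 2593 mod 5 = 3, 2593 mod 17 = 9, 2593 mod 13 = 6, 2593 mod 4 = 1.

x ≡ 2593 (mod 4420).


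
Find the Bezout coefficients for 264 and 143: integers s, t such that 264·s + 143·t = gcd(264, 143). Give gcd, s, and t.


Euclidean algorithm on (264, 143) — divide until remainder is 0:
  264 = 1 · 143 + 121
  143 = 1 · 121 + 22
  121 = 5 · 22 + 11
  22 = 2 · 11 + 0
gcd(264, 143) = 11.
Track Bezout coefficients alongside the remainders: start with r₀ = 264 = a·1 + b·0 (s = 1, t = 0) and r₁ = 143 = a·0 + b·1 (s = 0, t = 1); each new remainder r_{k+1} = r_{k-1} − q_k·r_k inherits s_{k+1} = s_{k-1} − q_k·s_k, t_{k+1} = t_{k-1} − q_k·t_k, so r_k = a·s_k + b·t_k at every step:
  q = 1: r = 121, s = 1 − 1·0 = 1, t = 0 − 1·1 = -1  (check: 264·1 + 143·(-1) = 121)
  q = 1: r = 22, s = 0 − 1·1 = -1, t = 1 − 1·(-1) = 2  (check: 264·(-1) + 143·2 = 22)
  q = 5: r = 11, s = 1 − 5·(-1) = 6, t = -1 − 5·2 = -11  (check: 264·6 + 143·(-11) = 11)
The row with r = 11 (the gcd) gives the Bezout coefficients s = 6, t = -11.
Result: 264 · (6) + 143 · (-11) = 11.

gcd(264, 143) = 11; s = 6, t = -11 (check: 264·6 + 143·(-11) = 11).


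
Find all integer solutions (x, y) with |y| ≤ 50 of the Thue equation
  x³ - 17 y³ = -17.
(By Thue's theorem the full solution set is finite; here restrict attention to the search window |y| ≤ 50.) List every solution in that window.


The equation is x³ - 17y³ = -17. For fixed y, x³ = 17·y³ − 17, so a solution requires the RHS to be a perfect cube.
Strategy: iterate y from -50 to 50, compute RHS = 17·y³ − 17, and check whether it is a (positive or negative) perfect cube.
Check small values of y:
  y = 0: RHS = -17 is not a perfect cube.
  y = 1: RHS = 0 = (0)³ ⇒ x = 0 works.
  y = -1: RHS = -34 is not a perfect cube.
  y = 2: RHS = 119 is not a perfect cube.
  y = -2: RHS = -153 is not a perfect cube.
  y = 3: RHS = 442 is not a perfect cube.
  y = -3: RHS = -476 is not a perfect cube.
Continuing the search up to |y| = 50 finds no further solutions beyond those listed.
Collected solutions: (0, 1).

Solutions (with |y| ≤ 50): (0, 1).


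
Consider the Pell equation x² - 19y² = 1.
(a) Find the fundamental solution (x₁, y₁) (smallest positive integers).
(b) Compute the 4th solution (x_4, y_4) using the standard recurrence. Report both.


Step 1: Find the fundamental solution (x₁, y₁) of x² - 19y² = 1.
  Expand √19 as a continued fraction. a₀ = ⌊√19⌋ = 4; iterate m_{k+1} = d_k·a_k − m_k, d_{k+1} = (19 − m_{k+1}²)/d_k, a_{k+1} = ⌊(a₀ + m_{k+1})/d_{k+1}⌋ (starting m₀ = 0, d₀ = 1), with convergents p_k = a_k·p_{k-1} + p_{k-2}, q_k = a_k·q_{k-1} + q_{k-2} (p₋₁ = 1, q₋₁ = 0):
  k = 0: a₀ = 4; p₀/q₀ = 4/1; p₀² − 19·q₀² = 16 − 19 = -3.
  k = 1: m = 4, d = 3, a = ⌊(4 + 4)/3⌋ = 2; p/q = (2·4 + 1)/(2·1 + 0) = 9/2; p² − 19·q² = 81 − 76 = 5.
  k = 2: m = 2, d = 5, a = ⌊(4 + 2)/5⌋ = 1; p/q = (1·9 + 4)/(1·2 + 1) = 13/3; p² − 19·q² = 169 − 171 = -2.
  k = 3: m = 3, d = 2, a = ⌊(4 + 3)/2⌋ = 3; p/q = (3·13 + 9)/(3·3 + 2) = 48/11; p² − 19·q² = 2304 − 2299 = 5.
  k = 4: m = 3, d = 5, a = ⌊(4 + 3)/5⌋ = 1; p/q = (1·48 + 13)/(1·11 + 3) = 61/14; p² − 19·q² = 3721 − 3724 = -3.
  k = 5: m = 2, d = 3, a = ⌊(4 + 2)/3⌋ = 2; p/q = (2·61 + 48)/(2·14 + 11) = 170/39; p² − 19·q² = 28900 − 28899 = 1.
  The first convergent with p² − 19·q² = 1 gives the fundamental solution (x₁, y₁) = (170, 39).
Step 2: Apply the recurrence (x_{n+1}, y_{n+1}) = (x₁x_n + 19y₁y_n, x₁y_n + y₁x_n) repeatedly.
  From (x_1, y_1) = (170, 39): x_2 = 170·170 + 19·39·39 = 57799; y_2 = 170·39 + 39·170 = 13260.
  From (x_2, y_2) = (57799, 13260): x_3 = 170·57799 + 19·39·13260 = 19651490; y_3 = 170·13260 + 39·57799 = 4508361.
  From (x_3, y_3) = (19651490, 4508361): x_4 = 170·19651490 + 19·39·4508361 = 6681448801; y_4 = 170·4508361 + 39·19651490 = 1532829480.
Step 3: Verify x_4² - 19·y_4² = 44641758080384337601 - 44641758080384337600 = 1 (should be 1). ✓

(x_1, y_1) = (170, 39); (x_4, y_4) = (6681448801, 1532829480).


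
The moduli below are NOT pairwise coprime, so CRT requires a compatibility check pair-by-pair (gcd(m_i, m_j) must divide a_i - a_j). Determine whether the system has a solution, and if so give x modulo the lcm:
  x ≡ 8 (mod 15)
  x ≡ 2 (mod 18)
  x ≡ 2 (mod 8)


Moduli 15, 18, 8 are not pairwise coprime, so CRT works modulo lcm(m_i) when all pairwise compatibility conditions hold.
Pairwise compatibility: gcd(m_i, m_j) must divide a_i - a_j for every pair.
Merge one congruence at a time:
  Start: x ≡ 8 (mod 15).
  Combine with x ≡ 2 (mod 18): gcd(15, 18) = 3; 2 - 8 = -6, which IS divisible by 3, so compatible.
    Write x = 8 + 15·t and substitute into x ≡ 2 (mod 18): 15·t ≡ 2 − 8 = -6 (mod 18).
    Divide the congruence (and modulus) by g = 3: 5·t ≡ -2 (mod 6).
    Reduce coefficients mod 6: 5·t ≡ 4 (mod 6).
    The inverse of 5 mod 6 is 5 (since 5·5 = 25 = 4·6 + 1), so t ≡ 5·4 = 20 ≡ 2 (mod 6).
    Then x = 8 + 15·2 = 38, valid modulo lcm(15, 18) = 90: x ≡ 38 (mod 90).
  Combine with x ≡ 2 (mod 8): gcd(90, 8) = 2; 2 - 38 = -36, which IS divisible by 2, so compatible.
    Write x = 38 + 90·t and substitute into x ≡ 2 (mod 8): 90·t ≡ 2 − 38 = -36 (mod 8).
    Divide the congruence (and modulus) by g = 2: 45·t ≡ -18 (mod 4).
    Reduce coefficients mod 4: 1·t ≡ 2 (mod 4).
    So t ≡ 2 (mod 4).
    Then x = 38 + 90·2 = 218, valid modulo lcm(90, 8) = 360: x ≡ 218 (mod 360).
Verify: 218 mod 15 = 8, 218 mod 18 = 2, 218 mod 8 = 2.

x ≡ 218 (mod 360).


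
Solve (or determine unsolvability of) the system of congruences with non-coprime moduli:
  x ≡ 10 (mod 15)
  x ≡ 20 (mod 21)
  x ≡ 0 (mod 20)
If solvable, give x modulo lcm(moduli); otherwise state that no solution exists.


Moduli 15, 21, 20 are not pairwise coprime, so CRT works modulo lcm(m_i) when all pairwise compatibility conditions hold.
Pairwise compatibility: gcd(m_i, m_j) must divide a_i - a_j for every pair.
Merge one congruence at a time:
  Start: x ≡ 10 (mod 15).
  Combine with x ≡ 20 (mod 21): gcd(15, 21) = 3, and 20 - 10 = 10 is NOT divisible by 3.
    ⇒ system is inconsistent (no integer solution).

No solution (the system is inconsistent).


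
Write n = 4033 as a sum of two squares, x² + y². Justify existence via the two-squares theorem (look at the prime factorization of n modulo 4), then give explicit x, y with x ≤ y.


Step 1: Factor n = 4033 = 37 · 109.
Step 2: Check the mod-4 condition on each prime factor: 37 ≡ 1 (mod 4), exponent 1; 109 ≡ 1 (mod 4), exponent 1.
All primes ≡ 3 (mod 4) appear to even exponent (or don't appear), so by the two-squares theorem n IS expressible as a sum of two squares.
Step 3: Build a representation. Here n = 37 · 109 is a product of primes ≡ 1 (mod 4). Each prime p ≡ 1 (mod 4) is itself a sum of two squares; find a² by testing p − a² for a perfect square:
  37: 37 − 1² = 36 = 6² ⇒ 37 = 1² + 6².
  109: 109 − 1² = 108, 109 − 2² = 105, 109 − 3² = 100 = 10² ⇒ 109 = 3² + 10².
  Combine using the Brahmagupta–Fibonacci identity (a² + b²)(c² + d²) = (ac − bd)² + (ad + bc)² = (ac + bd)² + (ad − bc)²:
  37 · 109 = 4033: from (1² + 6²)(3² + 10²), take (1·3 − 6·10, 1·10 + 6·3) = (3 − 60, 10 + 18) = (-57, 28); dropping signs (only squares matter) gives (57, 28); check 57² + 28² = 3249 + 784 = 4033 ✓.
Step 4: Order so x ≤ y and verify: 28² + 57² = 784 + 3249 = 4033 = n. ✓

n = 4033 = 28² + 57² (one valid representation with x ≤ y).


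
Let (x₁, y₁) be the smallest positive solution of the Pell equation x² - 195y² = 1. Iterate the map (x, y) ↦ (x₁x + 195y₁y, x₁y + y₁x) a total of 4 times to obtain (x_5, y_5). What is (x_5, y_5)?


Step 1: Find the fundamental solution (x₁, y₁) of x² - 195y² = 1.
  Expand √195 as a continued fraction. a₀ = ⌊√195⌋ = 13; iterate m_{k+1} = d_k·a_k − m_k, d_{k+1} = (195 − m_{k+1}²)/d_k, a_{k+1} = ⌊(a₀ + m_{k+1})/d_{k+1}⌋ (starting m₀ = 0, d₀ = 1), with convergents p_k = a_k·p_{k-1} + p_{k-2}, q_k = a_k·q_{k-1} + q_{k-2} (p₋₁ = 1, q₋₁ = 0):
  k = 0: a₀ = 13; p₀/q₀ = 13/1; p₀² − 195·q₀² = 169 − 195 = -26.
  k = 1: m = 13, d = 26, a = ⌊(13 + 13)/26⌋ = 1; p/q = (1·13 + 1)/(1·1 + 0) = 14/1; p² − 195·q² = 196 − 195 = 1.
  The first convergent with p² − 195·q² = 1 gives the fundamental solution (x₁, y₁) = (14, 1).
Step 2: Apply the recurrence (x_{n+1}, y_{n+1}) = (x₁x_n + 195y₁y_n, x₁y_n + y₁x_n) repeatedly.
  From (x_1, y_1) = (14, 1): x_2 = 14·14 + 195·1·1 = 391; y_2 = 14·1 + 1·14 = 28.
  From (x_2, y_2) = (391, 28): x_3 = 14·391 + 195·1·28 = 10934; y_3 = 14·28 + 1·391 = 783.
  From (x_3, y_3) = (10934, 783): x_4 = 14·10934 + 195·1·783 = 305761; y_4 = 14·783 + 1·10934 = 21896.
  From (x_4, y_4) = (305761, 21896): x_5 = 14·305761 + 195·1·21896 = 8550374; y_5 = 14·21896 + 1·305761 = 612305.
Step 3: Verify x_5² - 195·y_5² = 73108895539876 - 73108895539875 = 1 (should be 1). ✓

(x_1, y_1) = (14, 1); (x_5, y_5) = (8550374, 612305).
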